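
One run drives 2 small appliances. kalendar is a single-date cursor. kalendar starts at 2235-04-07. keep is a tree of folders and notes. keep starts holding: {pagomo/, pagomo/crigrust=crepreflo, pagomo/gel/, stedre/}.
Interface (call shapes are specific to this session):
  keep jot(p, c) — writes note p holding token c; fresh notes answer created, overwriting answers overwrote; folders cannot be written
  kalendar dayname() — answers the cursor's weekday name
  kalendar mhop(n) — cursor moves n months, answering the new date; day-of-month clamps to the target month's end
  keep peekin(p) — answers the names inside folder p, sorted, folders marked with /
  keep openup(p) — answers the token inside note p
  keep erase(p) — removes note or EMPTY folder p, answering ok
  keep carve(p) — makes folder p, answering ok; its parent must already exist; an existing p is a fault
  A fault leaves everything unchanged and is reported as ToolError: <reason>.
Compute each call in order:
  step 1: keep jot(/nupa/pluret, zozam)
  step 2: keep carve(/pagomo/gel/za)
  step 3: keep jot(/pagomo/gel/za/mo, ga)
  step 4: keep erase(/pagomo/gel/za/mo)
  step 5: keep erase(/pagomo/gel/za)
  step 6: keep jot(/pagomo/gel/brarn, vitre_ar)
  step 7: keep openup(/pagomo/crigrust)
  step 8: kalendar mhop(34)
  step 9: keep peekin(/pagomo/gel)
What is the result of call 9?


Step: keep jot[p→/nupa/pluret; c→zozam]
Result: ToolError: no parent
Step: keep carve[p→/pagomo/gel/za]
Result: ok
Step: keep jot[p→/pagomo/gel/za/mo; c→ga]
Result: created
Step: keep erase[p→/pagomo/gel/za/mo]
Result: ok
Step: keep erase[p→/pagomo/gel/za]
Result: ok
Step: keep jot[p→/pagomo/gel/brarn; c→vitre_ar]
Result: created
Step: keep openup[p→/pagomo/crigrust]
Result: crepreflo
Step: kalendar mhop[n→34]
Result: 2238-02-07
Step: keep peekin[p→/pagomo/gel]
Result: [brarn]

Answer: [brarn]


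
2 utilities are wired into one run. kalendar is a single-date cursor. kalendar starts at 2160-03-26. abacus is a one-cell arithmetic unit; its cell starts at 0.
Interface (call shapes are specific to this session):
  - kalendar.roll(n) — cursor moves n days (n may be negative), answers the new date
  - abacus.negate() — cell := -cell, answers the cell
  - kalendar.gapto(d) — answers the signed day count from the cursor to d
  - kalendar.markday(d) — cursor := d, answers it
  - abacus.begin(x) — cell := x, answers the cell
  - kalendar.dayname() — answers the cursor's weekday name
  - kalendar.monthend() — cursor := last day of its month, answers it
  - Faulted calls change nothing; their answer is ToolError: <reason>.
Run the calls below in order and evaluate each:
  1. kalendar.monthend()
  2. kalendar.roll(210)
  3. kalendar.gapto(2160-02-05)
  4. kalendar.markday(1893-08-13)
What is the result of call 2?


Answer: 2160-10-27

Derivation:
$ kalendar.monthend
  2160-03-31
$ kalendar.roll n='210'
  2160-10-27
$ kalendar.gapto d='2160-02-05'
  -265
$ kalendar.markday d='1893-08-13'
  1893-08-13


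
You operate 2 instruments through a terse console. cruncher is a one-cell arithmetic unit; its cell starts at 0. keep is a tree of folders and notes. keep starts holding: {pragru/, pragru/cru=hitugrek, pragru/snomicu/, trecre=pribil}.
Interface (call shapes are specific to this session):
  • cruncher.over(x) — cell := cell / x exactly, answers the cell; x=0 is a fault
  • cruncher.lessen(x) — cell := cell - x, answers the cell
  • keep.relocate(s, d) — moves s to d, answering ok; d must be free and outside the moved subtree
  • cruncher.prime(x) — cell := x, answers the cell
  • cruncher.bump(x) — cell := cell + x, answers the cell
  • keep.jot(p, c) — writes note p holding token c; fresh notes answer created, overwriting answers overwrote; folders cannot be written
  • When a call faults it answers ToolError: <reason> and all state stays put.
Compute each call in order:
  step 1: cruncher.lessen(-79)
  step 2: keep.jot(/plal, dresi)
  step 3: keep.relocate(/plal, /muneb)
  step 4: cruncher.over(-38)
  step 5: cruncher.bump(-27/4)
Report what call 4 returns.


Answer: -79/38

Derivation:
% lessen(-79) == 79
% jot(/plal, dresi) == created
% relocate(/plal, /muneb) == ok
% over(-38) == -79/38
% bump(-27/4) == -671/76


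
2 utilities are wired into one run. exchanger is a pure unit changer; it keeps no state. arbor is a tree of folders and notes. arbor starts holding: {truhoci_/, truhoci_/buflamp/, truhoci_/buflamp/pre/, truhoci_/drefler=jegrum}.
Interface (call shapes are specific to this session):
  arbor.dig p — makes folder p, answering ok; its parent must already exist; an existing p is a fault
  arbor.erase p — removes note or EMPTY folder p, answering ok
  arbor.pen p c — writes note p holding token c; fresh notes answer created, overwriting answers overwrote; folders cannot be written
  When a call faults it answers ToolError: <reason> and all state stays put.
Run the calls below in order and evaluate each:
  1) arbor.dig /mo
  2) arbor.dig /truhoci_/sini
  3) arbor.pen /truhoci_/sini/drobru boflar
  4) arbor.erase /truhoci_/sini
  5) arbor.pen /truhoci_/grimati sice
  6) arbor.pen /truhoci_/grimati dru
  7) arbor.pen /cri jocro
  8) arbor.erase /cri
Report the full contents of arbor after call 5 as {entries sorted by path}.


Answer: {mo/, truhoci_/, truhoci_/buflamp/, truhoci_/buflamp/pre/, truhoci_/drefler=jegrum, truhoci_/grimati=sice, truhoci_/sini/, truhoci_/sini/drobru=boflar}

Derivation:
% dig(p: /mo) == ok
% dig(p: /truhoci_/sini) == ok
% pen(p: /truhoci_/sini/drobru, c: boflar) == created
% erase(p: /truhoci_/sini) == ToolError: not empty
% pen(p: /truhoci_/grimati, c: sice) == created
% pen(p: /truhoci_/grimati, c: dru) == overwrote
% pen(p: /cri, c: jocro) == created
% erase(p: /cri) == ok


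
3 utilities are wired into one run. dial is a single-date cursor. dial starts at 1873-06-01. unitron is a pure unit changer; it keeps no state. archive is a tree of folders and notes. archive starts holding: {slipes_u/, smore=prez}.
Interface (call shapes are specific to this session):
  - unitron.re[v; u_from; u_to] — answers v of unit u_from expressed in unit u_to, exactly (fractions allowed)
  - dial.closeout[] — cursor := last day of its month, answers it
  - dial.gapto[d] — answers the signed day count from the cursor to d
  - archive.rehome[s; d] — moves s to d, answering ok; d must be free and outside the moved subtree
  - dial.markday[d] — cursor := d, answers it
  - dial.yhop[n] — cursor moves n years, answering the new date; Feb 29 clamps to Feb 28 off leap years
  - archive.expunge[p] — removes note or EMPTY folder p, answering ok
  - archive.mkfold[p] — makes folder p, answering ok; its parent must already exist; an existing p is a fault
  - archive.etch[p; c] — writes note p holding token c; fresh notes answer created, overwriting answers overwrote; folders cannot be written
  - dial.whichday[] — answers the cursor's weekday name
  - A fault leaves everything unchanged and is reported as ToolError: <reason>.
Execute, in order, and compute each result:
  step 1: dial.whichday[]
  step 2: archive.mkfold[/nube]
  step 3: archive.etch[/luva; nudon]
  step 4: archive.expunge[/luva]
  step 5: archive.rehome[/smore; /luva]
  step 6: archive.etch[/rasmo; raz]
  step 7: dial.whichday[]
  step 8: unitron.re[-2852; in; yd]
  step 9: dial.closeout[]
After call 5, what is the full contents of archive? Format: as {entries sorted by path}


// 1. dial.whichday() -> Sunday
// 2. archive.mkfold(p: /nube) -> ok
// 3. archive.etch(p: /luva, c: nudon) -> created
// 4. archive.expunge(p: /luva) -> ok
// 5. archive.rehome(s: /smore, d: /luva) -> ok
// 6. archive.etch(p: /rasmo, c: raz) -> created
// 7. dial.whichday() -> Sunday
// 8. unitron.re(v: -2852, u_from: in, u_to: yd) -> -713/9
// 9. dial.closeout() -> 1873-06-30

Answer: {luva=prez, nube/, slipes_u/}


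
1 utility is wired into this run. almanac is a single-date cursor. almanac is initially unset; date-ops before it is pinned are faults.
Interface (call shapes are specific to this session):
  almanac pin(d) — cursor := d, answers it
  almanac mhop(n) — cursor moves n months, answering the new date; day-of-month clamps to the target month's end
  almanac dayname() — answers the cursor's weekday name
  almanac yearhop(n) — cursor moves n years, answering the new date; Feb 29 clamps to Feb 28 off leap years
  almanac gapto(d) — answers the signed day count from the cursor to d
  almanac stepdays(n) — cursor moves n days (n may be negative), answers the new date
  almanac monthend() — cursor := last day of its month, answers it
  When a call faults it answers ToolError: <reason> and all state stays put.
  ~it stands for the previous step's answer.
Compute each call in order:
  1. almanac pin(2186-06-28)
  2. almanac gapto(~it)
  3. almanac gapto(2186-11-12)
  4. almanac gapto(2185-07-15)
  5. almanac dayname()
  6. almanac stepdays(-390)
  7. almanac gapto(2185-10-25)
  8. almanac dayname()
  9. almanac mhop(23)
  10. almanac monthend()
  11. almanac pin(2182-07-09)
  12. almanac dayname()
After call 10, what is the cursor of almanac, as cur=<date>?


% almanac pin(d→2186-06-28) ~> 2186-06-28
% almanac gapto(d→~it) ~> 0
% almanac gapto(d→2186-11-12) ~> 137
% almanac gapto(d→2185-07-15) ~> -348
% almanac dayname() ~> Wednesday
% almanac stepdays(n→-390) ~> 2185-06-03
% almanac gapto(d→2185-10-25) ~> 144
% almanac dayname() ~> Friday
% almanac mhop(n→23) ~> 2187-05-03
% almanac monthend() ~> 2187-05-31
% almanac pin(d→2182-07-09) ~> 2182-07-09
% almanac dayname() ~> Tuesday

Answer: cur=2187-05-31


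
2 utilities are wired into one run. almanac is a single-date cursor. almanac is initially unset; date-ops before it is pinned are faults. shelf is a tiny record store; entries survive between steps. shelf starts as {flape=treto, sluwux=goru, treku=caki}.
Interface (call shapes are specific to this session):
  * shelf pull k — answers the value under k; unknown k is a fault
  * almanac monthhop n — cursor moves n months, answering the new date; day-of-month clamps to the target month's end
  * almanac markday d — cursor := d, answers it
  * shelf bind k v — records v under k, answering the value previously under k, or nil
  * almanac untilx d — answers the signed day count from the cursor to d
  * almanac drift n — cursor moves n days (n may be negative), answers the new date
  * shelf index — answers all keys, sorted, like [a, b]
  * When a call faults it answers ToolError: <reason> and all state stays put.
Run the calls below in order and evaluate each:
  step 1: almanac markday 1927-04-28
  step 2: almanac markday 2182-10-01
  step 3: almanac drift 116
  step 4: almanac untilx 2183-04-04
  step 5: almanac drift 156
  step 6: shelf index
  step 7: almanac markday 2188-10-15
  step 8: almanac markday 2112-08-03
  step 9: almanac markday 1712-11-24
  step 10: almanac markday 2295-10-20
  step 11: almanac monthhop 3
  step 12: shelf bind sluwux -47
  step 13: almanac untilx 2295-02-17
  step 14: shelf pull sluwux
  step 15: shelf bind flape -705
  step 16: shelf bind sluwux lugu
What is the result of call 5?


I run almanac markday using d→1927-04-28, yielding 1927-04-28.
Using almanac markday using d→2182-10-01, and get 2182-10-01.
I invoke almanac drift using n→116: 2183-01-25.
I invoke almanac untilx using d→2183-04-04: 69.
I invoke almanac drift using n→156, — result: 2183-06-30.
I use shelf index, which returns [flape, sluwux, treku].
Next I call almanac markday using d→2188-10-15, giving 2188-10-15.
Next I call almanac markday using d→2112-08-03, and observe 2112-08-03.
I use almanac markday using d→1712-11-24, yielding 1712-11-24.
I run almanac markday using d→2295-10-20, and see 2295-10-20.
I try almanac monthhop using n→3, which returns 2296-01-20.
I call shelf bind using k→sluwux, v→-47, and get goru.
Using almanac untilx using d→2295-02-17, → -337.
Then shelf pull using k→sluwux, which returns -47.
Then shelf bind using k→flape, v→-705, → treto.
I try shelf bind using k→sluwux, v→lugu, → -47.

Answer: 2183-06-30


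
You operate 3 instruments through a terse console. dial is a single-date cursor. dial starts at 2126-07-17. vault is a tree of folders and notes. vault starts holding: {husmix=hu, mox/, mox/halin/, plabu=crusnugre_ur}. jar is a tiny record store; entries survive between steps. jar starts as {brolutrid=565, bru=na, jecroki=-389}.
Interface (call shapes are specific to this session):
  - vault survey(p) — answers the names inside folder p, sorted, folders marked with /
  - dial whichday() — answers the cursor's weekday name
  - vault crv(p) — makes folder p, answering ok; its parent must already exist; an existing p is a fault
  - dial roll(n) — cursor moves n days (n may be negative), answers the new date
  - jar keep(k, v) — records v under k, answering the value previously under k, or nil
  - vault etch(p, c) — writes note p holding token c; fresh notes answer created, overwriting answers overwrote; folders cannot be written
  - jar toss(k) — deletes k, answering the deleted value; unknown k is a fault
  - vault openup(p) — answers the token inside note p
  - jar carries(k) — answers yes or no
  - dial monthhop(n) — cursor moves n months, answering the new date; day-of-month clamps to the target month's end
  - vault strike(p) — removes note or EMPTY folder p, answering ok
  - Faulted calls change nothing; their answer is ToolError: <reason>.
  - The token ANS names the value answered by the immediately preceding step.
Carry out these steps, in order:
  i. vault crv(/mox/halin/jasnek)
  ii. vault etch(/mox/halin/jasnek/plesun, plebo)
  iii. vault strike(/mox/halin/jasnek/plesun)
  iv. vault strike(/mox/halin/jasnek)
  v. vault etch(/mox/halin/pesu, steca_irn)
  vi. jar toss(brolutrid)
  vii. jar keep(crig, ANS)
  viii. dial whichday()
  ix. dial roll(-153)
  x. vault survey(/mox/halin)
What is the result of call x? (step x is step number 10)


Answer: [pesu]

Derivation:
I run vault crv using p=/mox/halin/jasnek, and get ok.
Invoking vault etch using p=/mox/halin/jasnek/plesun, c=plebo: created.
I run vault strike using p=/mox/halin/jasnek/plesun, giving ok.
Next I call vault strike using p=/mox/halin/jasnek, and see ok.
Calling vault etch using p=/mox/halin/pesu, c=steca_irn, — result: created.
I invoke jar toss using k=brolutrid, and see 565.
Then jar keep using k=crig, v=ANS, which returns nil.
I call dial whichday(), and see Wednesday.
Then dial roll using n=-153, → 2126-02-14.
Then vault survey using p=/mox/halin: [pesu].


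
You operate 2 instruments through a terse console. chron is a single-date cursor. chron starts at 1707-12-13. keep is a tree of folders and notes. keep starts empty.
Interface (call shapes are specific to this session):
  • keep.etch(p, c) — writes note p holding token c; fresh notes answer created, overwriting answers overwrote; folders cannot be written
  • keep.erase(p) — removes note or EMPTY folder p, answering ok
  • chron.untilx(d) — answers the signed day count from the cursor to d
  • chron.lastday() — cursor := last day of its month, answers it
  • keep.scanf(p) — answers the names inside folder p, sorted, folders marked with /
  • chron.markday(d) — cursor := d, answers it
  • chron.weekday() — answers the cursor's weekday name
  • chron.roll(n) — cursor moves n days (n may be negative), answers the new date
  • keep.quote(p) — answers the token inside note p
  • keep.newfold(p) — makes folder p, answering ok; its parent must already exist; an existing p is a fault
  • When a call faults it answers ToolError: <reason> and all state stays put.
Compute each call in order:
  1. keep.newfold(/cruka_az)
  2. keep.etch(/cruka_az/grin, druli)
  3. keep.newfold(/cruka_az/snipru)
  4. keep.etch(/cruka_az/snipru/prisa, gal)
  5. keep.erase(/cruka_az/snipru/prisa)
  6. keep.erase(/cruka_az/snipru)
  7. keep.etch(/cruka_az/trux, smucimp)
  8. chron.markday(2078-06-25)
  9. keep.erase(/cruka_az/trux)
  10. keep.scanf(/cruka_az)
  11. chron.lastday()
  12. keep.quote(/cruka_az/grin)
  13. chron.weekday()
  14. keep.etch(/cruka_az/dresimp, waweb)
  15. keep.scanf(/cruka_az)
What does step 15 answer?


Answer: [dresimp, grin]

Derivation:
-- keep.newfold(p='/cruka_az') -> ok
-- keep.etch(p='/cruka_az/grin', c='druli') -> created
-- keep.newfold(p='/cruka_az/snipru') -> ok
-- keep.etch(p='/cruka_az/snipru/prisa', c='gal') -> created
-- keep.erase(p='/cruka_az/snipru/prisa') -> ok
-- keep.erase(p='/cruka_az/snipru') -> ok
-- keep.etch(p='/cruka_az/trux', c='smucimp') -> created
-- chron.markday(d='2078-06-25') -> 2078-06-25
-- keep.erase(p='/cruka_az/trux') -> ok
-- keep.scanf(p='/cruka_az') -> [grin]
-- chron.lastday() -> 2078-06-30
-- keep.quote(p='/cruka_az/grin') -> druli
-- chron.weekday() -> Thursday
-- keep.etch(p='/cruka_az/dresimp', c='waweb') -> created
-- keep.scanf(p='/cruka_az') -> [dresimp, grin]


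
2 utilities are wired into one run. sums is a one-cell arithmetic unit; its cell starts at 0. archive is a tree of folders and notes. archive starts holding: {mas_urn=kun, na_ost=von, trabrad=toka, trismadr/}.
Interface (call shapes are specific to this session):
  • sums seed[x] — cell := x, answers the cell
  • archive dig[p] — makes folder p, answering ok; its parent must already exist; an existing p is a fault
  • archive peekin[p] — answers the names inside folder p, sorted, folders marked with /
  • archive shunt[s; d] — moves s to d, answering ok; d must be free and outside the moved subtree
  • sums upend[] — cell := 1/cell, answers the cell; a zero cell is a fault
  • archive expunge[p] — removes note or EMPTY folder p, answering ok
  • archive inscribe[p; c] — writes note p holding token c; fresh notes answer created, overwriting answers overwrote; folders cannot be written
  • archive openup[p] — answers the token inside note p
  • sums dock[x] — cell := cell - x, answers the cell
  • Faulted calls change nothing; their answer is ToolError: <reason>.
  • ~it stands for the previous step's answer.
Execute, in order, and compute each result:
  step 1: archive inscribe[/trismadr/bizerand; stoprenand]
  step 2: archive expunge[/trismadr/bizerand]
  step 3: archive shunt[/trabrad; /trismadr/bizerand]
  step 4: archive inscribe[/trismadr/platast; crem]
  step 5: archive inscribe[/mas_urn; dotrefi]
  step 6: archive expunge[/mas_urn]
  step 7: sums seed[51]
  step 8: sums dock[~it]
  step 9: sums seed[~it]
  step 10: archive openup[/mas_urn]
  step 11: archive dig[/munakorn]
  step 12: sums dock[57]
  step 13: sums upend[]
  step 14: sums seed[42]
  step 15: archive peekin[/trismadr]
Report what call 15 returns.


Answer: [bizerand, platast]

Derivation:
Do: archive inscribe[p=/trismadr/bizerand; c=stoprenand]
See: created
Do: archive expunge[p=/trismadr/bizerand]
See: ok
Do: archive shunt[s=/trabrad; d=/trismadr/bizerand]
See: ok
Do: archive inscribe[p=/trismadr/platast; c=crem]
See: created
Do: archive inscribe[p=/mas_urn; c=dotrefi]
See: overwrote
Do: archive expunge[p=/mas_urn]
See: ok
Do: sums seed[x=51]
See: 51
Do: sums dock[x=~it]
See: 0
Do: sums seed[x=~it]
See: 0
Do: archive openup[p=/mas_urn]
See: ToolError: not found
Do: archive dig[p=/munakorn]
See: ok
Do: sums dock[x=57]
See: -57
Do: sums upend[]
See: -1/57
Do: sums seed[x=42]
See: 42
Do: archive peekin[p=/trismadr]
See: [bizerand, platast]


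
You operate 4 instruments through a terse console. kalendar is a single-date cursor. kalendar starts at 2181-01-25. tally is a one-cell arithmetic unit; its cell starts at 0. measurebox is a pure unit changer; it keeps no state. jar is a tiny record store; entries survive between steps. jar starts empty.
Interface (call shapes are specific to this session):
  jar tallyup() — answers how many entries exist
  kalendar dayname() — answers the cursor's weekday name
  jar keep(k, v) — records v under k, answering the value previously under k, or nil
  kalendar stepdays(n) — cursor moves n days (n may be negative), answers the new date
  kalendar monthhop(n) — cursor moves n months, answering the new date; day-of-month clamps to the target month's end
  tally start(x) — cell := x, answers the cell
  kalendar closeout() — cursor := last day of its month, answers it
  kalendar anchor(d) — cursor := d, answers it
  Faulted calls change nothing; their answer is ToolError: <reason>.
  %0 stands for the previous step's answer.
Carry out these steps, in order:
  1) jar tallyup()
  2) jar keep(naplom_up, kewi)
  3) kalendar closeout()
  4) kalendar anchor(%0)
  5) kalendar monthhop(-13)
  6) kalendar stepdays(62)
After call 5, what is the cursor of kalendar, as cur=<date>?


-- 1. jar tallyup() : 0
-- 2. jar keep(k=naplom_up, v=kewi) : nil
-- 3. kalendar closeout() : 2181-01-31
-- 4. kalendar anchor(d=%0) : 2181-01-31
-- 5. kalendar monthhop(n=-13) : 2179-12-31
-- 6. kalendar stepdays(n=62) : 2180-03-02

Answer: cur=2179-12-31


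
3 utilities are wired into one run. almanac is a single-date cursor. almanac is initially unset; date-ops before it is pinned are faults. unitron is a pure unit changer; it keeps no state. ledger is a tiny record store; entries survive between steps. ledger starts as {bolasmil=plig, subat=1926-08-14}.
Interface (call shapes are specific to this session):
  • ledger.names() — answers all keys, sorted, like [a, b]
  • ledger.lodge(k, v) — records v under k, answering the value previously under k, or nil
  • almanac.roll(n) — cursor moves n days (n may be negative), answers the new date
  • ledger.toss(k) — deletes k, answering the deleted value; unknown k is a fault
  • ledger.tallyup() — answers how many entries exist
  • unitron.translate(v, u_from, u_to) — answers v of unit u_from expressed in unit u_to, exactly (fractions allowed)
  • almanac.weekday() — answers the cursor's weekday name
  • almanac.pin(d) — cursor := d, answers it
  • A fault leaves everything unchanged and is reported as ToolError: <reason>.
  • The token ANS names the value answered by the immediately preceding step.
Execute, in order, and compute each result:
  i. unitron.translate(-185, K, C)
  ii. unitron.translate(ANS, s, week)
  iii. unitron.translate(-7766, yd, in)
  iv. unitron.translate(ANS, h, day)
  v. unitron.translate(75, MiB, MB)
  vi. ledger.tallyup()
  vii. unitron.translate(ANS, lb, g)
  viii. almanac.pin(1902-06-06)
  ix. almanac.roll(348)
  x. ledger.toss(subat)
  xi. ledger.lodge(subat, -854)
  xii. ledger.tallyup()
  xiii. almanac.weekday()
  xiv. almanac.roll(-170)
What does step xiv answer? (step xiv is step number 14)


-> unitron.translate(v=-185, u_from=K, u_to=C)
<- -9163/20
-> unitron.translate(v=ANS, u_from=s, u_to=week)
<- -1309/1728000
-> unitron.translate(v=-7766, u_from=yd, u_to=in)
<- -279576
-> unitron.translate(v=ANS, u_from=h, u_to=day)
<- -11649
-> unitron.translate(v=75, u_from=MiB, u_to=MB)
<- 49152/625
-> ledger.tallyup()
<- 2
-> unitron.translate(v=ANS, u_from=lb, u_to=g)
<- 45359237/50000
-> almanac.pin(d=1902-06-06)
<- 1902-06-06
-> almanac.roll(n=348)
<- 1903-05-20
-> ledger.toss(k=subat)
<- 1926-08-14
-> ledger.lodge(k=subat, v=-854)
<- nil
-> ledger.tallyup()
<- 2
-> almanac.weekday()
<- Wednesday
-> almanac.roll(n=-170)
<- 1902-12-01

Answer: 1902-12-01


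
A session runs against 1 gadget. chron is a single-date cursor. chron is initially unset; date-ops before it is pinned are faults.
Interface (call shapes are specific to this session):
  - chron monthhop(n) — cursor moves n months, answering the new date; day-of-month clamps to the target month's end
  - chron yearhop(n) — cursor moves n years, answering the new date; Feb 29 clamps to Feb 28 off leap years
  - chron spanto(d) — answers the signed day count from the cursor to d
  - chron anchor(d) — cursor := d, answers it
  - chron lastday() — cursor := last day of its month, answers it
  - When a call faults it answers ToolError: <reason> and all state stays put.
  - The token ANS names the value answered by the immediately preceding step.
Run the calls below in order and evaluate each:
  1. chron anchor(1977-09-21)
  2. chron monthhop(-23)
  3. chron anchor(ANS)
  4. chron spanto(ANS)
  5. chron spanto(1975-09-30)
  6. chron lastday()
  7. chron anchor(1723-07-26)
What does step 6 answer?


Answer: 1975-10-31

Derivation:
>> chron anchor(1977-09-21)
<< 1977-09-21
>> chron monthhop(-23)
<< 1975-10-21
>> chron anchor(ANS)
<< 1975-10-21
>> chron spanto(ANS)
<< 0
>> chron spanto(1975-09-30)
<< -21
>> chron lastday()
<< 1975-10-31
>> chron anchor(1723-07-26)
<< 1723-07-26


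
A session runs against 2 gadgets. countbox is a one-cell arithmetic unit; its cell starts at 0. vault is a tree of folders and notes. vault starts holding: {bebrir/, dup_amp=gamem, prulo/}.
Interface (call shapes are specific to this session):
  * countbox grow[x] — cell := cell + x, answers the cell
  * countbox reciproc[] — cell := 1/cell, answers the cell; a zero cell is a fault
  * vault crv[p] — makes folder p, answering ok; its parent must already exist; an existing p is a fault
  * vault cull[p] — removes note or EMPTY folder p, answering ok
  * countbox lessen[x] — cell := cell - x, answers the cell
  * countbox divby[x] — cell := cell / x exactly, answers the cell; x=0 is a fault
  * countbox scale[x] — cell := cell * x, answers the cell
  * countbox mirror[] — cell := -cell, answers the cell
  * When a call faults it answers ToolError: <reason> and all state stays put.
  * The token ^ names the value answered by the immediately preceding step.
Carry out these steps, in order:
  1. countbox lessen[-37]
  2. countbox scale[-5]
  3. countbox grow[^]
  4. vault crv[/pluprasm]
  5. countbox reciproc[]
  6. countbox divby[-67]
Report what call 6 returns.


// countbox lessen(x: -37) => 37
// countbox scale(x: -5) => -185
// countbox grow(x: ^) => -370
// vault crv(p: /pluprasm) => ok
// countbox reciproc() => -1/370
// countbox divby(x: -67) => 1/24790

Answer: 1/24790


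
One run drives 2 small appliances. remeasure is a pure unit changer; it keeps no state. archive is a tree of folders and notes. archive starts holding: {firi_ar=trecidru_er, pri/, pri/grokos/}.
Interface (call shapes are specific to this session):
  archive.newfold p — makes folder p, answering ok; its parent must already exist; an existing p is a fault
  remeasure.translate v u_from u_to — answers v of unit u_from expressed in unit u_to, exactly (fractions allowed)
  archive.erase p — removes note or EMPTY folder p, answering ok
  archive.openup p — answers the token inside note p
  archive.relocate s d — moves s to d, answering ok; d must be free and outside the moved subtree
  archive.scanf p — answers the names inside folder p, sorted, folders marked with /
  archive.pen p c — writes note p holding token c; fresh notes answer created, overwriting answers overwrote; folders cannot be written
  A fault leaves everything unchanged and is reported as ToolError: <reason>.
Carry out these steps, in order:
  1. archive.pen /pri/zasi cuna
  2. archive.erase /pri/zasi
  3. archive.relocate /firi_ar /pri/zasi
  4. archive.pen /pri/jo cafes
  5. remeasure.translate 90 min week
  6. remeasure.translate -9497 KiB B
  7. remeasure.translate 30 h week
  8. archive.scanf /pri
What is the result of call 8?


% archive.pen(p: /pri/zasi, c: cuna) => created
% archive.erase(p: /pri/zasi) => ok
% archive.relocate(s: /firi_ar, d: /pri/zasi) => ok
% archive.pen(p: /pri/jo, c: cafes) => created
% remeasure.translate(v: 90, u_from: min, u_to: week) => 1/112
% remeasure.translate(v: -9497, u_from: KiB, u_to: B) => -9724928
% remeasure.translate(v: 30, u_from: h, u_to: week) => 5/28
% archive.scanf(p: /pri) => [grokos/, jo, zasi]

Answer: [grokos/, jo, zasi]


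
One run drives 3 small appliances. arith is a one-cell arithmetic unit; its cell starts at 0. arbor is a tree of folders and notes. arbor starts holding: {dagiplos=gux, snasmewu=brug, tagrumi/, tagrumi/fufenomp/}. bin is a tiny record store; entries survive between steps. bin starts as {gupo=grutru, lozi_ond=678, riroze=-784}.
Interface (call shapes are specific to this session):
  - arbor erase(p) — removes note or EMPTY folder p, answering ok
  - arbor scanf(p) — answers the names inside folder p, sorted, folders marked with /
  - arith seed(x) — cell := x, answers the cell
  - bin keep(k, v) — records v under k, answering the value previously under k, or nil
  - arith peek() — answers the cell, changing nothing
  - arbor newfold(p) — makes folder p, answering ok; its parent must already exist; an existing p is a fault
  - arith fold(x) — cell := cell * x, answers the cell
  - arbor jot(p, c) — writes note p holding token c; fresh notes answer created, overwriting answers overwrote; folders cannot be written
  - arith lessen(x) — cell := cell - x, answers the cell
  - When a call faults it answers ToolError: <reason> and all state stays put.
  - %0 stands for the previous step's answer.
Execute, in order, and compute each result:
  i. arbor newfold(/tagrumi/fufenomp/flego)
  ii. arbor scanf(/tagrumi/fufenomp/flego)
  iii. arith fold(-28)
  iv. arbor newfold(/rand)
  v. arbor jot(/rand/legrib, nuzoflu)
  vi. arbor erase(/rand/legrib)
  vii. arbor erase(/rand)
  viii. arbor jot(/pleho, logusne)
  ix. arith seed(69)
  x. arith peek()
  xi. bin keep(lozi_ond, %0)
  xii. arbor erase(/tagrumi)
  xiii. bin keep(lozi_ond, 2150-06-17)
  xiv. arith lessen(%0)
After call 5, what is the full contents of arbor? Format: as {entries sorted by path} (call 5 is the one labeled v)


[in] arbor newfold p→/tagrumi/fufenomp/flego
[out] ok
[in] arbor scanf p→/tagrumi/fufenomp/flego
[out] []
[in] arith fold x→-28
[out] 0
[in] arbor newfold p→/rand
[out] ok
[in] arbor jot p→/rand/legrib c→nuzoflu
[out] created
[in] arbor erase p→/rand/legrib
[out] ok
[in] arbor erase p→/rand
[out] ok
[in] arbor jot p→/pleho c→logusne
[out] created
[in] arith seed x→69
[out] 69
[in] arith peek
[out] 69
[in] bin keep k→lozi_ond v→%0
[out] 678
[in] arbor erase p→/tagrumi
[out] ToolError: not empty
[in] bin keep k→lozi_ond v→2150-06-17
[out] 69
[in] arith lessen x→%0
[out] 0

Answer: {dagiplos=gux, rand/, rand/legrib=nuzoflu, snasmewu=brug, tagrumi/, tagrumi/fufenomp/, tagrumi/fufenomp/flego/}


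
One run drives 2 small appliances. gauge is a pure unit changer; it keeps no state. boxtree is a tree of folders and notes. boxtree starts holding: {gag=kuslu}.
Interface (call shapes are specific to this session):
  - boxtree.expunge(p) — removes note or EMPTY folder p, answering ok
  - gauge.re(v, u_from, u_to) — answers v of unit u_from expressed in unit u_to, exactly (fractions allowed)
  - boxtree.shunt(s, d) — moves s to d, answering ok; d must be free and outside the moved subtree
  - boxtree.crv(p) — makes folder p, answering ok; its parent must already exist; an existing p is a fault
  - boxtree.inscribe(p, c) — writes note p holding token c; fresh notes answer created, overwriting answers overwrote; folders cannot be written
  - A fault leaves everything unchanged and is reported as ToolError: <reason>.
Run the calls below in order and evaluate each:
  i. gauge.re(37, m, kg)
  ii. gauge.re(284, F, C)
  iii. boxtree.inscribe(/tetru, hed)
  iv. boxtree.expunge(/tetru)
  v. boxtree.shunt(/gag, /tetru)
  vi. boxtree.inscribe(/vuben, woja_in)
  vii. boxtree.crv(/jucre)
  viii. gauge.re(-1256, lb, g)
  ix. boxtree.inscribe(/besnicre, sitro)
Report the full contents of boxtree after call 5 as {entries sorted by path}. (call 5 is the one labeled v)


Answer: {tetru=kuslu}

Derivation:
Next I call gauge.re on v='37', u_from='m', u_to='kg', and observe ToolError: incompatible units.
I use gauge.re on v='284', u_from='F', u_to='C', → 140.
I call boxtree.inscribe on p='/tetru', c='hed', giving created.
Calling boxtree.expunge on p='/tetru', yielding ok.
I invoke boxtree.shunt on s='/gag', d='/tetru', giving ok.
Next I call boxtree.inscribe on p='/vuben', c='woja_in': created.
I run boxtree.crv on p='/jucre', and see ok.
Then gauge.re on v='-1256', u_from='lb', u_to='g', and see -7121400209/12500.
Invoking boxtree.inscribe on p='/besnicre', c='sitro', → created.


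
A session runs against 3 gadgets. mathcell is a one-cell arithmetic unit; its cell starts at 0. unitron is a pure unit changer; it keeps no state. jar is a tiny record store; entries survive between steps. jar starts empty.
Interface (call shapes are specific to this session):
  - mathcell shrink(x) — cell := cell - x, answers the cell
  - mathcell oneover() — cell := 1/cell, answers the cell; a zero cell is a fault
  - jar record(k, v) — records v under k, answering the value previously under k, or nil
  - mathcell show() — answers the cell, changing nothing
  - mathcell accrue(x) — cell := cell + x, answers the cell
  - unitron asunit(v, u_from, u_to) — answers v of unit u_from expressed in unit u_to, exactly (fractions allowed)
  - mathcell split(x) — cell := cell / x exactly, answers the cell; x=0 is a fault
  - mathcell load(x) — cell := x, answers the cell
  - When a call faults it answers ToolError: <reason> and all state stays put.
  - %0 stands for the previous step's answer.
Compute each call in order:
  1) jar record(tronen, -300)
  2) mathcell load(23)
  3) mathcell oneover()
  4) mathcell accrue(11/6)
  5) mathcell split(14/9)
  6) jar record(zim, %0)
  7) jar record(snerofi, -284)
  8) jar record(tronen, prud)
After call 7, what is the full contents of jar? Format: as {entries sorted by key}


Answer: {snerofi=-284, tronen=-300, zim=111/92}

Derivation:
Do: jar record[k→tronen; v→-300]
See: nil
Do: mathcell load[x→23]
See: 23
Do: mathcell oneover[]
See: 1/23
Do: mathcell accrue[x→11/6]
See: 259/138
Do: mathcell split[x→14/9]
See: 111/92
Do: jar record[k→zim; v→%0]
See: nil
Do: jar record[k→snerofi; v→-284]
See: nil
Do: jar record[k→tronen; v→prud]
See: -300


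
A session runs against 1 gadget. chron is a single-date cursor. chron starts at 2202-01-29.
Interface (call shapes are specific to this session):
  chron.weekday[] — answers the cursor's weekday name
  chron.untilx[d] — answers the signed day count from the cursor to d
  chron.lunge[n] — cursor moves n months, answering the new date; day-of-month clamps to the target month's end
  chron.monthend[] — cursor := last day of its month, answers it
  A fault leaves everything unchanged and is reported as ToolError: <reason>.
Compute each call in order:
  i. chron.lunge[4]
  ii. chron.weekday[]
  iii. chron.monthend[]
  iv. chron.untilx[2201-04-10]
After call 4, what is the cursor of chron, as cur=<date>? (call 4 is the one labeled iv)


Answer: cur=2202-05-31

Derivation:
Step: lunge[n=4]
Result: 2202-05-29
Step: weekday[]
Result: Saturday
Step: monthend[]
Result: 2202-05-31
Step: untilx[d=2201-04-10]
Result: -416


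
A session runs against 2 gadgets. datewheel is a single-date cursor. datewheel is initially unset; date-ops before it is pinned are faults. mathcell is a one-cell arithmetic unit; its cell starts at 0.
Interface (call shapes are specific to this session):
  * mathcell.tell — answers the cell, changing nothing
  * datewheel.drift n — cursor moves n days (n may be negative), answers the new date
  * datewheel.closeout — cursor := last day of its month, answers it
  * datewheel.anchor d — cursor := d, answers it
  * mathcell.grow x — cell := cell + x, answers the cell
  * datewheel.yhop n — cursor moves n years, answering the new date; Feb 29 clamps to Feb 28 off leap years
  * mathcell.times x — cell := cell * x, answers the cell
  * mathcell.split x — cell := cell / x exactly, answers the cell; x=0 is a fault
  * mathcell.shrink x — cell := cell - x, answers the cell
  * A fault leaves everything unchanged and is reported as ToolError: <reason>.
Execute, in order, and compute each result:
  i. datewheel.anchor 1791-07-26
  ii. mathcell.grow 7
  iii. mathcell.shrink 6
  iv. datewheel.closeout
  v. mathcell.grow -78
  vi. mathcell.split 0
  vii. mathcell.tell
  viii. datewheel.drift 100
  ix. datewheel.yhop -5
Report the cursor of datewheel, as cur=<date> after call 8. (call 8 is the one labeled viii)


Answer: cur=1791-11-08

Derivation:
Then datewheel.anchor passing 1791-07-26, and see 1791-07-26.
Using mathcell.grow passing 7: 7.
Using mathcell.shrink passing 6, and observe 1.
I call datewheel.closeout, and get 1791-07-31.
I use mathcell.grow passing -78, yielding -77.
I run mathcell.split passing 0, and observe ToolError: division by zero.
I try mathcell.tell, and get -77.
Now I run datewheel.drift passing 100: 1791-11-08.
Now I run datewheel.yhop passing -5, — result: 1786-11-08.


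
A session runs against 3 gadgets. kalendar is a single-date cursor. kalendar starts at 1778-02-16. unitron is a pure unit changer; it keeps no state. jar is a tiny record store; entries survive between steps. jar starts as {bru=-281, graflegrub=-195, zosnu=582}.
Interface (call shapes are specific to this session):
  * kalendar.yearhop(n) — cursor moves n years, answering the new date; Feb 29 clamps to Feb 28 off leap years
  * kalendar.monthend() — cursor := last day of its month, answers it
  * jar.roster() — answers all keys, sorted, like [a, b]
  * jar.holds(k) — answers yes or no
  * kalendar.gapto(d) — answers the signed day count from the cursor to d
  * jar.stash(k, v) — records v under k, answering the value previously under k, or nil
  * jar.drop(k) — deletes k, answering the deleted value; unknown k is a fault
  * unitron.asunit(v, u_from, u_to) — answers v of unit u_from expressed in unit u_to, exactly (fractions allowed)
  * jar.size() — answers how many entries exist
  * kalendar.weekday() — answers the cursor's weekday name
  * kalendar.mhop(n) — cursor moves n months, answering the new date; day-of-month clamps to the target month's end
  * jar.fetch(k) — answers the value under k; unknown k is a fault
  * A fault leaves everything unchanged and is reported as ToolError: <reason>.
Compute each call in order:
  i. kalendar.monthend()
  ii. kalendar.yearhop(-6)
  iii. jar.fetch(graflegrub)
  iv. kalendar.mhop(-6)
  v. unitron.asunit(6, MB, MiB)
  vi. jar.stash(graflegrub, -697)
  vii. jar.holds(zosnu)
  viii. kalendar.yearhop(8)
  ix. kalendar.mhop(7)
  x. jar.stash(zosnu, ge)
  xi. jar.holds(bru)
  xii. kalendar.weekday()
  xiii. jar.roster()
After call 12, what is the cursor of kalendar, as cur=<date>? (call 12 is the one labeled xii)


Answer: cur=1780-03-28

Derivation:
~$ monthend
= 1778-02-28
~$ yearhop n='-6'
= 1772-02-28
~$ fetch k='graflegrub'
= -195
~$ mhop n='-6'
= 1771-08-28
~$ asunit v='6' u_from='MB' u_to='MiB'
= 46875/8192
~$ stash k='graflegrub' v='-697'
= -195
~$ holds k='zosnu'
= yes
~$ yearhop n='8'
= 1779-08-28
~$ mhop n='7'
= 1780-03-28
~$ stash k='zosnu' v='ge'
= 582
~$ holds k='bru'
= yes
~$ weekday
= Tuesday
~$ roster
= [bru, graflegrub, zosnu]


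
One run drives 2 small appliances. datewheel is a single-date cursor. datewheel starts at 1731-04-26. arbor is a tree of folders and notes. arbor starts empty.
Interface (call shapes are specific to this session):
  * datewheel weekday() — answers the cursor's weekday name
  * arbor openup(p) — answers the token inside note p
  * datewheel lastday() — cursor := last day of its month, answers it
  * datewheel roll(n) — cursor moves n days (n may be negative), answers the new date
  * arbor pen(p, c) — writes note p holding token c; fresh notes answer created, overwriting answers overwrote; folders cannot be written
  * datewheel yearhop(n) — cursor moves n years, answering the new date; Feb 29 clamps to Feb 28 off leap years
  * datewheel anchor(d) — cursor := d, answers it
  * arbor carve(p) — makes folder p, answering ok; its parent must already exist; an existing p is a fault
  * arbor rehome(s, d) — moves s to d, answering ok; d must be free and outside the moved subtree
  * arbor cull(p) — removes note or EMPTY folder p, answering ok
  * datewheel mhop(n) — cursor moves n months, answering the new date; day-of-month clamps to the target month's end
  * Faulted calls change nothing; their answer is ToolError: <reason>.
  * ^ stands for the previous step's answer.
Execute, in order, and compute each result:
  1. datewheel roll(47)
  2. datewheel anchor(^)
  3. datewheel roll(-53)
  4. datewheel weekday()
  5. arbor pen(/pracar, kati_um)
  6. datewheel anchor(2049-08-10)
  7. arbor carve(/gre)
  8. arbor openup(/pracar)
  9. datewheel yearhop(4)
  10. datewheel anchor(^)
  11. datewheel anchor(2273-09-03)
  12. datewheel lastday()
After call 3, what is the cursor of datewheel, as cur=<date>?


>> datewheel roll(n: 47)
<< 1731-06-12
>> datewheel anchor(d: ^)
<< 1731-06-12
>> datewheel roll(n: -53)
<< 1731-04-20
>> datewheel weekday()
<< Friday
>> arbor pen(p: /pracar, c: kati_um)
<< created
>> datewheel anchor(d: 2049-08-10)
<< 2049-08-10
>> arbor carve(p: /gre)
<< ok
>> arbor openup(p: /pracar)
<< kati_um
>> datewheel yearhop(n: 4)
<< 2053-08-10
>> datewheel anchor(d: ^)
<< 2053-08-10
>> datewheel anchor(d: 2273-09-03)
<< 2273-09-03
>> datewheel lastday()
<< 2273-09-30

Answer: cur=1731-04-20
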